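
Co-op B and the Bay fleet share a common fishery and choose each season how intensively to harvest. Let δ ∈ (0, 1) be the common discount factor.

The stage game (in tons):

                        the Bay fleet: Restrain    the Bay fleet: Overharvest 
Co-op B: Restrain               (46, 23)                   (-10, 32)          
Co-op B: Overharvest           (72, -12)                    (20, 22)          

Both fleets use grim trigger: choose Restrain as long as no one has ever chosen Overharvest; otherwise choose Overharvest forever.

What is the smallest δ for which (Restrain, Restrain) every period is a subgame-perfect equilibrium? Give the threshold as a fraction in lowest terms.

9/10

Co-op B's threshold: (72−46)/(72−20) = 1/2.
the Bay fleet's threshold: (32−23)/(32−22) = 9/10.
1/2 < 9/10, so the Bay fleet binds and δ* = 9/10.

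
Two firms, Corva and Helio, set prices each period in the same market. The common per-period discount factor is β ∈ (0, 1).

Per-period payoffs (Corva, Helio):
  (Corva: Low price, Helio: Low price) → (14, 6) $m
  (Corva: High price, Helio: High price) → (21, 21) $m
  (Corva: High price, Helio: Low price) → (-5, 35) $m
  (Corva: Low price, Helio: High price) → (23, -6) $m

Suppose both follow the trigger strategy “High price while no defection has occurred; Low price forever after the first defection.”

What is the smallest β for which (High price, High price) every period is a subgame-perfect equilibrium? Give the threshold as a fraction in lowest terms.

Corva's threshold: (23−21)/(23−14) = 2/9.
Helio's threshold: (35−21)/(35−6) = 14/29.
2/9 < 14/29, so Helio binds and β* = 14/29.

14/29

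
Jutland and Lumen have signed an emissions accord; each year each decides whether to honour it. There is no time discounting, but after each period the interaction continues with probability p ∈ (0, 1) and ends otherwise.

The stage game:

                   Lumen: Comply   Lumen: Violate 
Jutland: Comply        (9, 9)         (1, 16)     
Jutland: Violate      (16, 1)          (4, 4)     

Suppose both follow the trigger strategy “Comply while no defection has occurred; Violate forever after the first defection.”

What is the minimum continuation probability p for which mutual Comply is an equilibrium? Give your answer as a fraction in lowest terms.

Expected cooperation value is 9 + p·9 + p²·9 + … = 9/(1−p); deviation gives 16 + p·4/(1−p).
9 ≥ 16(1−p) + 4p ⇒ 12p ≥ 7 ⇒ p ≥ 7/12.

7/12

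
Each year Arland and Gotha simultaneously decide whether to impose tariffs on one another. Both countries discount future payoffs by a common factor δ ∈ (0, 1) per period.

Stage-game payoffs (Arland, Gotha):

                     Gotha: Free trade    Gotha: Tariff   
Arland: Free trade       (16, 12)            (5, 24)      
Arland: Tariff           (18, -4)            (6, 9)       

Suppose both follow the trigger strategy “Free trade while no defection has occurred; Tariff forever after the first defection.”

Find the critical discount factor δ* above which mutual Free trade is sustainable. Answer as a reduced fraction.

Arland's threshold: (18−16)/(18−6) = 1/6.
Gotha's threshold: (24−12)/(24−9) = 4/5.
1/6 < 4/5, so Gotha binds and δ* = 4/5.

4/5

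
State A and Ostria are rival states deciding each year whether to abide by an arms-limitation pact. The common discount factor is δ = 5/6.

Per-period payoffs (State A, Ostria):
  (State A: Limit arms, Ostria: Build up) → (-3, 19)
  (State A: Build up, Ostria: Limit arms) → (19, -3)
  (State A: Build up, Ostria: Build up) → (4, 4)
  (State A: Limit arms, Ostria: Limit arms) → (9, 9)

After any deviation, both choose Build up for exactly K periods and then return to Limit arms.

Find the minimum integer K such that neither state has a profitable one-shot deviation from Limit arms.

3

No profitable deviation requires (9−4)(δ+…+δ^K) ≥ 19−9, i.e. δ+…+δ^K ≥ 2 ≈ 2.0000.
With δ = 5/6, the partial sums are K=1: 0.8333, K=2: 1.5278, K=3: 2.1065.
K = 3 is the first length at which the sum reaches 2.0000.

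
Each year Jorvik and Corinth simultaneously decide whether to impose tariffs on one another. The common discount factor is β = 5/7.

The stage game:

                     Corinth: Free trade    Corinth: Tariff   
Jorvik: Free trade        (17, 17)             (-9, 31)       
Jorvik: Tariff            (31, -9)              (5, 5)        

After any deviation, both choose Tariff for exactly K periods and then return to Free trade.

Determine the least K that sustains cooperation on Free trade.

IC: β(1−β^K)/(1−β) ≥ (31−17)/(17−5) = 7/6.
With β = 5/7: need 1 − β^K ≥ 7/6·(1−5/7)/(5/7), i.e. β^K ≤ 0.5333.
Since (5/7)^1 = 0.7143 and (5/7)^2 = 0.5102, the smallest such K is 2.

2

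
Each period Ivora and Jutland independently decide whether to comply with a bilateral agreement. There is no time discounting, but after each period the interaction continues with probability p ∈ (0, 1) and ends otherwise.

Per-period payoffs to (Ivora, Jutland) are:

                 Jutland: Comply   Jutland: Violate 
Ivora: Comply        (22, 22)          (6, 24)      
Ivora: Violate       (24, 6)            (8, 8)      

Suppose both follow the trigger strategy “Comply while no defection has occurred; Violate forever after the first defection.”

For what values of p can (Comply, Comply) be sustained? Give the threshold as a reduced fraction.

1/8

With no time discounting, the continuation probability p plays the role of the discount factor.
Grim-trigger IC: 22/(1−p) ≥ 24 + 8p/(1−p) ⇒ p ≥ (24−22)/(24−8) = 1/8.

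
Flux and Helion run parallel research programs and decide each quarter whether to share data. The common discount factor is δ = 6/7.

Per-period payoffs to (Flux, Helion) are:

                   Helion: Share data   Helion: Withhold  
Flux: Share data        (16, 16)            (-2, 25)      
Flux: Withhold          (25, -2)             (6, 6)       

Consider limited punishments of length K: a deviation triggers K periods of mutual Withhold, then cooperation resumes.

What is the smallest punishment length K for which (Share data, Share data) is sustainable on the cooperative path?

2

Need Σ_{k=1}^{K} δ^k ≥ (25−16)/(16−6) = 0.9000 at δ = 6/7.
At K = 1 the sum is 0.8571 < 0.9000; at K = 2 it is 1.5918 ≥ 0.9000.
So the minimum punishment length is K = 2.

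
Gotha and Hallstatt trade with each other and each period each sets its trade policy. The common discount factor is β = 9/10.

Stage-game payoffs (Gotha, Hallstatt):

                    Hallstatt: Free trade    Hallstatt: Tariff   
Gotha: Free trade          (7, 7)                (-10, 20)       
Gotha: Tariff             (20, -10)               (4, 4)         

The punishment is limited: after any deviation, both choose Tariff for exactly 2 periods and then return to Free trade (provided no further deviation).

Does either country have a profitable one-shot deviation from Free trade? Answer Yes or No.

Yes

Comparing payoff streams over the 3 periods until play realigns: cooperate → 7(1+β+…+β^2); deviate → 20 + 4(β+…+β^2).
Cooperation is sustained iff (7−4)(β+…+β^2) ≥ 20−7.
β+…+β^2 = 9/10·(1−(9/10)^2)/(1−9/10) = 1.7100, and (20−7)/(7−4) = 4.3333.
1.7100 < 4.3333, so cooperation is not sustainable.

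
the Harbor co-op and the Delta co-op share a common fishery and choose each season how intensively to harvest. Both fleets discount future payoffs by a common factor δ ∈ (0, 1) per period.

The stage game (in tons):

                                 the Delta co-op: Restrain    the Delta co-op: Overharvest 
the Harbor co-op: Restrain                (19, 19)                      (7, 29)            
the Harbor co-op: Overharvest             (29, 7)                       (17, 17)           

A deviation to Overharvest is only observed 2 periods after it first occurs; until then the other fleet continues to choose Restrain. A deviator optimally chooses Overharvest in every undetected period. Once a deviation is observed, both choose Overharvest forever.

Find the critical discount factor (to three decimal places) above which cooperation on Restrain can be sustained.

0.913

A deviator earns 29 for 2 periods, then 17 forever; cooperating earns 19 forever. Multiplying the IC by (1−δ):
19 ≥ 29(1−δ^2) + 17δ^2, so 12·δ^2 ≥ 10 and δ^2 ≥ 5/6.
δ ≥ (5/6)^(1/2) ≈ 0.913.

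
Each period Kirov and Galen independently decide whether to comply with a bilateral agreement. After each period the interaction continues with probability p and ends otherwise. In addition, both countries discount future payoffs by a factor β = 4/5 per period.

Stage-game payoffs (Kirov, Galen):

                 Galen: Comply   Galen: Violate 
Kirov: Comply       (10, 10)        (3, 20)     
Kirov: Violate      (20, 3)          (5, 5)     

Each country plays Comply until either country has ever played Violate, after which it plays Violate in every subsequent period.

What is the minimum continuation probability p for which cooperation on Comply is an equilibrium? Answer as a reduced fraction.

5/6

With continuation probability p and discount β, the effective per-period discount factor is βp.
Grim-trigger IC: βp ≥ (20−10)/(20−5) = 2/3.
So p ≥ (2/3)/(4/5) = 5/6.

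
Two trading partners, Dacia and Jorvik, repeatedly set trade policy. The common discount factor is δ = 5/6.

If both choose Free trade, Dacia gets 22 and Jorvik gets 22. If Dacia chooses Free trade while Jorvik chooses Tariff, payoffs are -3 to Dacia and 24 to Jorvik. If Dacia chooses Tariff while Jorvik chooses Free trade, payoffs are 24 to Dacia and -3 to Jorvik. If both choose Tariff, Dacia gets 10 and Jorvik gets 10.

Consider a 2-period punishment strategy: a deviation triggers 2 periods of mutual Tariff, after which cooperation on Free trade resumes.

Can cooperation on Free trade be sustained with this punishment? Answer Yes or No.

Comparing payoff streams over the 3 periods until play realigns: cooperate → 22(1+δ+…+δ^2); deviate → 24 + 10(δ+…+δ^2).
Cooperation is sustained iff (22−10)(δ+…+δ^2) ≥ 24−22.
δ+…+δ^2 = 5/6·(1−(5/6)^2)/(1−5/6) = 1.5278, and (24−22)/(22−10) = 0.1667.
1.5278 ≥ 0.1667, so cooperation is sustainable.

Yes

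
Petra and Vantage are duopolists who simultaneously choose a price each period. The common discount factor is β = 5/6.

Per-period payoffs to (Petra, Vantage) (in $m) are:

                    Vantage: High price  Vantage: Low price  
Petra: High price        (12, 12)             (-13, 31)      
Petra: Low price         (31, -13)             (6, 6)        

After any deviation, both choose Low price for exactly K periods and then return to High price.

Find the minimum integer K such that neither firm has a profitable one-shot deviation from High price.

Need Σ_{k=1}^{K} β^k ≥ (31−12)/(12−6) = 3.1667 at β = 5/6.
At K = 5 the sum is 2.9906 < 3.1667; at K = 6 it is 3.3255 ≥ 3.1667.
So the minimum punishment length is K = 6.

6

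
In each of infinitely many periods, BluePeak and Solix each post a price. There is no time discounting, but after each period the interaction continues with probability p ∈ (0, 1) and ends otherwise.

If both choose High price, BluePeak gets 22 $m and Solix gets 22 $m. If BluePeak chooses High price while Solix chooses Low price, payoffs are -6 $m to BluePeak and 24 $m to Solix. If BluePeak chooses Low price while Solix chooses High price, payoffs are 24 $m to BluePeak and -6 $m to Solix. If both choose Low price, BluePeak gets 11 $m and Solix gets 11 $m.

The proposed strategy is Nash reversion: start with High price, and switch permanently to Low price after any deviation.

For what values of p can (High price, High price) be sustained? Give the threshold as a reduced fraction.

Expected cooperation value is 22 + p·22 + p²·22 + … = 22/(1−p); deviation gives 24 + p·11/(1−p).
22 ≥ 24(1−p) + 11p ⇒ 13p ≥ 2 ⇒ p ≥ 2/13.

2/13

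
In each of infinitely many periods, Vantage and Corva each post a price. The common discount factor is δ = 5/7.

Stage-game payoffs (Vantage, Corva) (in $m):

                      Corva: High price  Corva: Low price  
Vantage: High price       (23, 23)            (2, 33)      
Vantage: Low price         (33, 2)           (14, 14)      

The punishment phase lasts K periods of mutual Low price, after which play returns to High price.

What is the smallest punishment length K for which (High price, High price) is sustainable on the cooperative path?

No profitable deviation requires (23−14)(δ+…+δ^K) ≥ 33−23, i.e. δ+…+δ^K ≥ 10/9 ≈ 1.1111.
With δ = 5/7, the partial sums are K=1: 0.7143, K=2: 1.2245.
K = 2 is the first length at which the sum reaches 1.1111.

2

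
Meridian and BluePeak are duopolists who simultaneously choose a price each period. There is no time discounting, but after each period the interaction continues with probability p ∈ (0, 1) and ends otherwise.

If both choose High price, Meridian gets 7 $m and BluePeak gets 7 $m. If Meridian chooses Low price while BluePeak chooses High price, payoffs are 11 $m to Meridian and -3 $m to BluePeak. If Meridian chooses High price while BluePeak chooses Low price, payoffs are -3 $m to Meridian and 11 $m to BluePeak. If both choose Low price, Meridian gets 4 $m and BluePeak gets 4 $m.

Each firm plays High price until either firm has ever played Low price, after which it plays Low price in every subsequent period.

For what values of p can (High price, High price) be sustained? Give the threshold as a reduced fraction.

4/7

Expected cooperation value is 7 + p·7 + p²·7 + … = 7/(1−p); deviation gives 11 + p·4/(1−p).
7 ≥ 11(1−p) + 4p ⇒ 7p ≥ 4 ⇒ p ≥ 4/7.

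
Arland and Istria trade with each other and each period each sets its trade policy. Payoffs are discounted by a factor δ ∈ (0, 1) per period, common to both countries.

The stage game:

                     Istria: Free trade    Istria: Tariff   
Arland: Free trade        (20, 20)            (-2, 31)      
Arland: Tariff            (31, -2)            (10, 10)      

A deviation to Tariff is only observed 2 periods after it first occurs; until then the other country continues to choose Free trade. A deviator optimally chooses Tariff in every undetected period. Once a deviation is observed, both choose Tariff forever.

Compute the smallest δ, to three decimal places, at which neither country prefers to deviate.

0.724

The best deviation is to choose Tariff for all 2 undetected periods, earning 31 each, then 10 forever once detected.
Deviation value: 31(1−δ^2)/(1−δ) + 10δ^2/(1−δ); cooperation value: 20/(1−δ).
IC: 20 ≥ 31(1−δ^2) + 10δ^2 = 31 − 21δ^2.
So δ^2 ≥ 11/21, giving δ ≥ (11/21)^(1/2) ≈ 0.724.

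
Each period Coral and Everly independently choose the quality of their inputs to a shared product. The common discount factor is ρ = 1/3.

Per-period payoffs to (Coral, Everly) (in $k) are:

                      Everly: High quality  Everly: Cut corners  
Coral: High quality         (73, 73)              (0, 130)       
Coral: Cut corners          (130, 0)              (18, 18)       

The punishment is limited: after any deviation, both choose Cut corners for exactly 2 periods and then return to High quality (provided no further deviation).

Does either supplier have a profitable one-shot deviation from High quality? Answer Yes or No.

IC: ρ+…+ρ^2 ≥ (130−73)/(73−18) = 57/55.
At ρ = 1/3: partial sum = 0.4444 < 1.0364. Cooperation not sustainable.

Yes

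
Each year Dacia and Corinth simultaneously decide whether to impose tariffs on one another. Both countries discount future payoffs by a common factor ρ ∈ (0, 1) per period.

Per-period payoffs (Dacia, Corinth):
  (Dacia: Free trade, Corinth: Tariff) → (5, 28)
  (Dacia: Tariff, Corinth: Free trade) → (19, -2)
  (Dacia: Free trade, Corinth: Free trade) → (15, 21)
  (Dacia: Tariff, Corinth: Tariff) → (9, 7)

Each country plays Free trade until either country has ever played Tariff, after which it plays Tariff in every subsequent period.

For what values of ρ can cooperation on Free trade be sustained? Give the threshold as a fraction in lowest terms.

2/5

For Dacia: deviation gain 19−15 = 4, per-period punishment loss 15−9 = 6. IC gives ρ ≥ 4/10 = 2/5.
For Corinth: gain 7, loss 14 per period, so ρ ≥ 7/21 = 1/3.
The tighter constraint is Dacia's, so cooperation needs ρ ≥ 2/5.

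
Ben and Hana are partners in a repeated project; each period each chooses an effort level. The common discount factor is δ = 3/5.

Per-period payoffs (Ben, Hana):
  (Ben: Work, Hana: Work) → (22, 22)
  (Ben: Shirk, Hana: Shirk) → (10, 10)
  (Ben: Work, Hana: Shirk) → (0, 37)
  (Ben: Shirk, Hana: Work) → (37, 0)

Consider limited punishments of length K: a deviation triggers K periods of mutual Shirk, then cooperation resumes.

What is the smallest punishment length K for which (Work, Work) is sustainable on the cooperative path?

IC: δ(1−δ^K)/(1−δ) ≥ (37−22)/(22−10) = 5/4.
With δ = 3/5: need 1 − δ^K ≥ 5/4·(1−3/5)/(3/5), i.e. δ^K ≤ 0.1667.
Since (3/5)^3 = 0.2160 and (3/5)^4 = 0.1296, the smallest such K is 4.

4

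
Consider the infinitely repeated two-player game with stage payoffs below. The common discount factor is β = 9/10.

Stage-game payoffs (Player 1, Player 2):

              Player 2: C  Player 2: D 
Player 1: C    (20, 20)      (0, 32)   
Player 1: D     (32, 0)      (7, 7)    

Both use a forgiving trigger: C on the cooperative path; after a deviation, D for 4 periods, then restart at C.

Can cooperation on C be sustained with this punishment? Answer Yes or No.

A one-shot deviation gives 32 now, then 7 for 4 periods, then back to 20.
Gain from deviating: (32−20) today; loss: (20−7) in each of the next 4 periods.
No-deviation condition: (20−7)(β+…+β^4) ≥ 32−20, i.e. β+…+β^4 ≥ 12/13.
At β = 9/10: β+…+β^4 = 3.0951 ≥ 0.9231.
So cooperation is sustainable.

Yes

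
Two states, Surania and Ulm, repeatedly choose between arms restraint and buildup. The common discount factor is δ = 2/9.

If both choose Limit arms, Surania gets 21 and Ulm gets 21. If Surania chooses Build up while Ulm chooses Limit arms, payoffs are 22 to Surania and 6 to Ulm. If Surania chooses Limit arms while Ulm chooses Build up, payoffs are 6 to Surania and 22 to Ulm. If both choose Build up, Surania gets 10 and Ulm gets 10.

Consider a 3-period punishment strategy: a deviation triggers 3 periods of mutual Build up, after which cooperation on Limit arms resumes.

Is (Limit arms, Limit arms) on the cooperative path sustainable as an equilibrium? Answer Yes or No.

Yes

Comparing payoff streams over the 4 periods until play realigns: cooperate → 21(1+δ+…+δ^3); deviate → 22 + 10(δ+…+δ^3).
Cooperation is sustained iff (21−10)(δ+…+δ^3) ≥ 22−21.
δ+…+δ^3 = 2/9·(1−(2/9)^3)/(1−2/9) = 0.2826, and (22−21)/(21−10) = 0.0909.
0.2826 ≥ 0.0909, so cooperation is sustainable.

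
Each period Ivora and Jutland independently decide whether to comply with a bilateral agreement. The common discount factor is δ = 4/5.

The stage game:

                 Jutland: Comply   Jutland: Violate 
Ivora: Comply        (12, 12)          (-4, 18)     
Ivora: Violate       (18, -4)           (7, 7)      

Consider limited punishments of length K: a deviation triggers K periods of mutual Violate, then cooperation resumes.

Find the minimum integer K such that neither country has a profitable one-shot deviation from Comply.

Need Σ_{k=1}^{K} δ^k ≥ (18−12)/(12−7) = 1.2000 at δ = 4/5.
At K = 1 the sum is 0.8000 < 1.2000; at K = 2 it is 1.4400 ≥ 1.2000.
So the minimum punishment length is K = 2.

2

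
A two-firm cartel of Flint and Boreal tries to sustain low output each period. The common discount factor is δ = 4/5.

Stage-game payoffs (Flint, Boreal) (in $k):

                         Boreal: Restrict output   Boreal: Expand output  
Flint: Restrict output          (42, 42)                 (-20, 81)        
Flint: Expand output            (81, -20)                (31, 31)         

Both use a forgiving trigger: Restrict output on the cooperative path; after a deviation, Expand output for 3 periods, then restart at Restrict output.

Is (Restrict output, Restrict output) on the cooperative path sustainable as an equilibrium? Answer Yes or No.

No

Comparing payoff streams over the 4 periods until play realigns: cooperate → 42(1+δ+…+δ^3); deviate → 81 + 31(δ+…+δ^3).
Cooperation is sustained iff (42−31)(δ+…+δ^3) ≥ 81−42.
δ+…+δ^3 = 4/5·(1−(4/5)^3)/(1−4/5) = 1.9520, and (81−42)/(42−31) = 3.5455.
1.9520 < 3.5455, so cooperation is not sustainable.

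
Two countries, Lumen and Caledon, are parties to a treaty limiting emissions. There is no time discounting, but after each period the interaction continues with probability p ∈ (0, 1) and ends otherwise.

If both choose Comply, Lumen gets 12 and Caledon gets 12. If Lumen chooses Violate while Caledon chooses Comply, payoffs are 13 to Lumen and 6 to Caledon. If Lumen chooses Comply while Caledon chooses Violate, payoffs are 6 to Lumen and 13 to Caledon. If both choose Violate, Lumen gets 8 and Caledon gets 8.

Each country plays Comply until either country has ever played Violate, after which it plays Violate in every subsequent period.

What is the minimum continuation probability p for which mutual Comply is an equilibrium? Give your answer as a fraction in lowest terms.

1/5

Expected cooperation value is 12 + p·12 + p²·12 + … = 12/(1−p); deviation gives 13 + p·8/(1−p).
12 ≥ 13(1−p) + 8p ⇒ 5p ≥ 1 ⇒ p ≥ 1/5.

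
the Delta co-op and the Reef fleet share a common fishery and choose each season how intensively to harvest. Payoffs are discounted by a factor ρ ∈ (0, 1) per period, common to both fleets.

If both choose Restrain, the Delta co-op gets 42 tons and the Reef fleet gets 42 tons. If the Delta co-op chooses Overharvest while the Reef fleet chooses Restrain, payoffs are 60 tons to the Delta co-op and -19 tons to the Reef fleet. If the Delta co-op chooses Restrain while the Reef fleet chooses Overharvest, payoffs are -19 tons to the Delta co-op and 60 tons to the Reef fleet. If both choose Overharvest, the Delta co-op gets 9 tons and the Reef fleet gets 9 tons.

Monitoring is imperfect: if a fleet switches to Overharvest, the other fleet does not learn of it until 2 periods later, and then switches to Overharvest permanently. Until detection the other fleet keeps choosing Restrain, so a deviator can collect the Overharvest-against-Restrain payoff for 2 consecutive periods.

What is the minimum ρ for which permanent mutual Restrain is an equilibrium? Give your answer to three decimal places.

0.594

Deviating for the 2 undetected periods gains 60−42 = 18 per period over cooperation, then loses 42−9 = 33 per period forever once punishment starts.
Gain: 18(1 + ρ + … + ρ^1); loss: 33·ρ^2/(1−ρ).
No profitable deviation ⇔ 18(1−ρ^2) ≤ 33·ρ^2, i.e. ρ^2 ≥ 18/(18+33) = 6/17.
Hence ρ ≥ (6/17)^(1/2) ≈ 0.594.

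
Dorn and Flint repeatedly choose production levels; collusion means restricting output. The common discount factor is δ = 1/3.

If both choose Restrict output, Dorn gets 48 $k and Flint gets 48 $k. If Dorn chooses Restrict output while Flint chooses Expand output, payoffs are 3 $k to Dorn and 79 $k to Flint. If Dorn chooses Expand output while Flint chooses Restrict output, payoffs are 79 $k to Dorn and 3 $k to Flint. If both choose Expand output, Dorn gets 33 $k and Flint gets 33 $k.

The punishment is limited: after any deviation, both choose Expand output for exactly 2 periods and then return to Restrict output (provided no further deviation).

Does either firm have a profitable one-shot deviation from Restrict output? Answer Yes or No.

Yes

Comparing payoff streams over the 3 periods until play realigns: cooperate → 48(1+δ+…+δ^2); deviate → 79 + 33(δ+…+δ^2).
Cooperation is sustained iff (48−33)(δ+…+δ^2) ≥ 79−48.
δ+…+δ^2 = 1/3·(1−(1/3)^2)/(1−1/3) = 0.4444, and (79−48)/(48−33) = 2.0667.
0.4444 < 2.0667, so cooperation is not sustainable.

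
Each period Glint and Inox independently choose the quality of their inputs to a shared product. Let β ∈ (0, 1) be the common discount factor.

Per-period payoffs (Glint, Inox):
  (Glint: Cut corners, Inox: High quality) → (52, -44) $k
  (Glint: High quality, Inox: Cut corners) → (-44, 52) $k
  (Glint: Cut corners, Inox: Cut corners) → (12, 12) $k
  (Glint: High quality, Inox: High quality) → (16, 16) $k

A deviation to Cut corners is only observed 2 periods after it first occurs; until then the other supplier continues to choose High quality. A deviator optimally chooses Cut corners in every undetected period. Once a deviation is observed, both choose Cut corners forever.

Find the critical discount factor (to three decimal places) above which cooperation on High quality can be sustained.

A deviator earns 52 for 2 periods, then 12 forever; cooperating earns 16 forever. Multiplying the IC by (1−β):
16 ≥ 52(1−β^2) + 12β^2, so 40·β^2 ≥ 36 and β^2 ≥ 9/10.
β ≥ (9/10)^(1/2) ≈ 0.949.

0.949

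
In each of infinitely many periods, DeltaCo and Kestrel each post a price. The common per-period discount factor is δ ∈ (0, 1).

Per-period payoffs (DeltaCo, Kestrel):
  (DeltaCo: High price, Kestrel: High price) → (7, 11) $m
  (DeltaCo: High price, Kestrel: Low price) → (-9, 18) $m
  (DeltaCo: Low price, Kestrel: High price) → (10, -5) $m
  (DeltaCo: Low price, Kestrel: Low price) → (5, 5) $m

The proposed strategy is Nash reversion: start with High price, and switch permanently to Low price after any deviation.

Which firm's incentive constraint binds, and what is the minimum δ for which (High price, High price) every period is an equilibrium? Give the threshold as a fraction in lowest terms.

DeltaCo; δ ≥ 3/5

For DeltaCo: deviation gain 10−7 = 3, per-period punishment loss 7−5 = 2. IC gives δ ≥ 3/5.
For Kestrel: gain 7, loss 6 per period, so δ ≥ 7/13.
The tighter constraint is DeltaCo's, so cooperation needs δ ≥ 3/5.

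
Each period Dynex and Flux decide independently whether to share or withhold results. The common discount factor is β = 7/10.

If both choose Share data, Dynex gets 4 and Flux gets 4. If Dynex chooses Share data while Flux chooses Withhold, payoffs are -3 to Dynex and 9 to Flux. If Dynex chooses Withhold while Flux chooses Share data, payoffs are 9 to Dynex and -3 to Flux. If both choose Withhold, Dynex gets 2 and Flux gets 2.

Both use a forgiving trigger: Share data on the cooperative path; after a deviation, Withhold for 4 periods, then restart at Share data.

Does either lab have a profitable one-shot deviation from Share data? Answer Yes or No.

Yes

IC: β+…+β^4 ≥ (9−4)/(4−2) = 5/2.
At β = 7/10: partial sum = 1.7731 < 2.5000. Cooperation not sustainable.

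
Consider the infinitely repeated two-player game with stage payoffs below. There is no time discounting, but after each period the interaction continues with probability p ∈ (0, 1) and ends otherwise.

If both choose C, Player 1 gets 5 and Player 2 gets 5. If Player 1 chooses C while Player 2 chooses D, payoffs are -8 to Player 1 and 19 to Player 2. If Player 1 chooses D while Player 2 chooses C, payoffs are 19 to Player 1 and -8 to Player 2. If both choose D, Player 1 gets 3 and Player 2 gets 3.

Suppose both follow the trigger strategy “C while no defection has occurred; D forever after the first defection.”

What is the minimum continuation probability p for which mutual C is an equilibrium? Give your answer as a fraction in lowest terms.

7/8

Expected cooperation value is 5 + p·5 + p²·5 + … = 5/(1−p); deviation gives 19 + p·3/(1−p).
5 ≥ 19(1−p) + 3p ⇒ 16p ≥ 14 ⇒ p ≥ 14/16 = 7/8.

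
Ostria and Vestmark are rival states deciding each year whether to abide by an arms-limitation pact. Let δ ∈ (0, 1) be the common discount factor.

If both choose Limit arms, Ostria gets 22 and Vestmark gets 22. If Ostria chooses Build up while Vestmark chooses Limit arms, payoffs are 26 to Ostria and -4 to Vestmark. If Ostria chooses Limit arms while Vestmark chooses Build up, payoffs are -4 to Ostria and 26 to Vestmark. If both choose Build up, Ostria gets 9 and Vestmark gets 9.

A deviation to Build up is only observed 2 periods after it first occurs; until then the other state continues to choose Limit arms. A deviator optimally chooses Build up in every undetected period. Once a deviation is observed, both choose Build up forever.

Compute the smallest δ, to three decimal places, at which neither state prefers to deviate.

A deviator earns 26 for 2 periods, then 9 forever; cooperating earns 22 forever. Multiplying the IC by (1−δ):
22 ≥ 26(1−δ^2) + 9δ^2, so 17·δ^2 ≥ 4 and δ^2 ≥ 4/17.
δ ≥ (4/17)^(1/2) ≈ 0.485.

0.485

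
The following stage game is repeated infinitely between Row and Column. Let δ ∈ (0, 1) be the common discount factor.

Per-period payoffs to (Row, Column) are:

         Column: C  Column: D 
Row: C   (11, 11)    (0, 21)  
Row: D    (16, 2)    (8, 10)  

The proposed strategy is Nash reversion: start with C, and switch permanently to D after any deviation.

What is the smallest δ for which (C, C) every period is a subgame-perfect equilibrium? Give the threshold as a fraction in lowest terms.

10/11

For Row: deviation gain 16−11 = 5, per-period punishment loss 11−8 = 3. IC gives δ ≥ 5/8.
For Column: gain 10, loss 1 per period, so δ ≥ 10/11.
The tighter constraint is Column's, so cooperation needs δ ≥ 10/11.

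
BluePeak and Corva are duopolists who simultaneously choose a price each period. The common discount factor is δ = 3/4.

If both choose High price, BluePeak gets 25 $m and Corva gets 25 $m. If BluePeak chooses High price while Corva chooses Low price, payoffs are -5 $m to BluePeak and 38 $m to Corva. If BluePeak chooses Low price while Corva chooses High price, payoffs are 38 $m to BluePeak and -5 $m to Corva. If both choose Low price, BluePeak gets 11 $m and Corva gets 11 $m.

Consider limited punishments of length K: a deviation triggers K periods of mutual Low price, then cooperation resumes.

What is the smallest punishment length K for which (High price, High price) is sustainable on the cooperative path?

Need Σ_{k=1}^{K} δ^k ≥ (38−25)/(25−11) = 0.9286 at δ = 3/4.
At K = 1 the sum is 0.7500 < 0.9286; at K = 2 it is 1.3125 ≥ 0.9286.
So the minimum punishment length is K = 2.

2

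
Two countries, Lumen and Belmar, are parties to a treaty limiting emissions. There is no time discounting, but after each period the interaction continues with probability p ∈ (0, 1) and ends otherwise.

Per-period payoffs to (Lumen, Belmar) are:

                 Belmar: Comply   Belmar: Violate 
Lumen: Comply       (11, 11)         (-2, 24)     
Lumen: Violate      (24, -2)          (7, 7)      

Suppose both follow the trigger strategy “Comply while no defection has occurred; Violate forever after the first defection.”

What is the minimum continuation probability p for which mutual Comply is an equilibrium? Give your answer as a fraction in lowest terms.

Expected cooperation value is 11 + p·11 + p²·11 + … = 11/(1−p); deviation gives 24 + p·7/(1−p).
11 ≥ 24(1−p) + 7p ⇒ 17p ≥ 13 ⇒ p ≥ 13/17.

13/17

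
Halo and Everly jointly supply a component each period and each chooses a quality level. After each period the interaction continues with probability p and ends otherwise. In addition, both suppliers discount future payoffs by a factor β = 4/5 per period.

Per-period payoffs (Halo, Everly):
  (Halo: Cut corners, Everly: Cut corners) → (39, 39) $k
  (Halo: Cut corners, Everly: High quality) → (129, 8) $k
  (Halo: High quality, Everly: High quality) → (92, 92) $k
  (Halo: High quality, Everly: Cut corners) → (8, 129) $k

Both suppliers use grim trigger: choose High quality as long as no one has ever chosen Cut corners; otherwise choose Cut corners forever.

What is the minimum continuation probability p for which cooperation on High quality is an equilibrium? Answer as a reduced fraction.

37/72

Expected continuation weight on next period's payoff is β·p = 4/5·p, which plays the role of the discount factor.
Cooperation requires 4/5·p ≥ (129−92)/(129−39) = 37/90, hence p ≥ 37/72.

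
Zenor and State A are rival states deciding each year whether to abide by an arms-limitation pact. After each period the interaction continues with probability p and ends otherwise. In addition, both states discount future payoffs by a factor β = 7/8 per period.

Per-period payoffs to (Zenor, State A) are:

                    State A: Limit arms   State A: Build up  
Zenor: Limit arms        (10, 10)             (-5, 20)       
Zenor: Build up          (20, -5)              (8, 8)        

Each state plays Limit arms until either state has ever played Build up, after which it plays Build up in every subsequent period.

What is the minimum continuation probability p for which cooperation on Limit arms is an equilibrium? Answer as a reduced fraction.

20/21

With continuation probability p and discount β, the effective per-period discount factor is βp.
Grim-trigger IC: βp ≥ (20−10)/(20−8) = 5/6.
So p ≥ (5/6)/(7/8) = 20/21.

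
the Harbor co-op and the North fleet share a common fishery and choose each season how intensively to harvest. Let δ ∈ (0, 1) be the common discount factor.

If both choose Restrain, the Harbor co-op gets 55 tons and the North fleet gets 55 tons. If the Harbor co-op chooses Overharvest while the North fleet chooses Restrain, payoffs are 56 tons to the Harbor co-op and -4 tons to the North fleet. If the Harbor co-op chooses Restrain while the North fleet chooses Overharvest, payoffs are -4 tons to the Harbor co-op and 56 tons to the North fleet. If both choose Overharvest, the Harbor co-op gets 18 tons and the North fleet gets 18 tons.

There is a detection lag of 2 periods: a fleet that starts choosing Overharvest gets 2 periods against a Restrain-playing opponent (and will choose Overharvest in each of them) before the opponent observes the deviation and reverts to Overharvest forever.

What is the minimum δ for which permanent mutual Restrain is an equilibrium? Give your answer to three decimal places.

0.162

Deviating for the 2 undetected periods gains 56−55 = 1 per period over cooperation, then loses 55−18 = 37 per period forever once punishment starts.
Gain: 1(1 + δ + … + δ^1); loss: 37·δ^2/(1−δ).
No profitable deviation ⇔ 1(1−δ^2) ≤ 37·δ^2, i.e. δ^2 ≥ 1/(1+37) = 1/38.
Hence δ ≥ (1/38)^(1/2) ≈ 0.162.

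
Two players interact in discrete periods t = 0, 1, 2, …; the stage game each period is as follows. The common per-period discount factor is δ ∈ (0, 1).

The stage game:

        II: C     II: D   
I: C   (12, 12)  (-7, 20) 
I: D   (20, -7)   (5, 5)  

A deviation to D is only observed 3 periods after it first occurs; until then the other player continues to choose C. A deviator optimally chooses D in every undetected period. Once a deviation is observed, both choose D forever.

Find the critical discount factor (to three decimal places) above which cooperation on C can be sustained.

0.811

Deviating for the 3 undetected periods gains 20−12 = 8 per period over cooperation, then loses 12−5 = 7 per period forever once punishment starts.
Gain: 8(1 + δ + … + δ^2); loss: 7·δ^3/(1−δ).
No profitable deviation ⇔ 8(1−δ^3) ≤ 7·δ^3, i.e. δ^3 ≥ 8/(8+7) = 8/15.
Hence δ ≥ (8/15)^(1/3) ≈ 0.811.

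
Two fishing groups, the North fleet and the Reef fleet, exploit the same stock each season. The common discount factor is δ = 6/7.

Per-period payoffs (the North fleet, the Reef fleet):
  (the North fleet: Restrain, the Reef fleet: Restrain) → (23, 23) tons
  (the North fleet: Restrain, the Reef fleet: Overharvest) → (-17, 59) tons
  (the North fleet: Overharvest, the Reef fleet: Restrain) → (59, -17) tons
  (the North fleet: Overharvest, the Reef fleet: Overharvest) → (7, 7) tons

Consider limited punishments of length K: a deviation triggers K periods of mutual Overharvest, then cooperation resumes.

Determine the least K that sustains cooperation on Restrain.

4

Need Σ_{k=1}^{K} δ^k ≥ (59−23)/(23−7) = 2.2500 at δ = 6/7.
At K = 3 the sum is 2.2216 < 2.2500; at K = 4 it is 2.7613 ≥ 2.2500.
So the minimum punishment length is K = 4.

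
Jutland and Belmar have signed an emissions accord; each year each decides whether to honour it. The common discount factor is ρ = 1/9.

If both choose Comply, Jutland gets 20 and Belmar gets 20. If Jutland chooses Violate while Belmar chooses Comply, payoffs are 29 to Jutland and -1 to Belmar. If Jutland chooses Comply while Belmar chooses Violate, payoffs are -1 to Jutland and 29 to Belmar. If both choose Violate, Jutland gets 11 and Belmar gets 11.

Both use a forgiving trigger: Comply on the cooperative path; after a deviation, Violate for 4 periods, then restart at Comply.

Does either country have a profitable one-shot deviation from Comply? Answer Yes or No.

Comparing payoff streams over the 5 periods until play realigns: cooperate → 20(1+ρ+…+ρ^4); deviate → 29 + 11(ρ+…+ρ^4).
Cooperation is sustained iff (20−11)(ρ+…+ρ^4) ≥ 29−20.
ρ+…+ρ^4 = 1/9·(1−(1/9)^4)/(1−1/9) = 0.1250, and (29−20)/(20−11) = 1.0000.
0.1250 < 1.0000, so cooperation is not sustainable.

Yes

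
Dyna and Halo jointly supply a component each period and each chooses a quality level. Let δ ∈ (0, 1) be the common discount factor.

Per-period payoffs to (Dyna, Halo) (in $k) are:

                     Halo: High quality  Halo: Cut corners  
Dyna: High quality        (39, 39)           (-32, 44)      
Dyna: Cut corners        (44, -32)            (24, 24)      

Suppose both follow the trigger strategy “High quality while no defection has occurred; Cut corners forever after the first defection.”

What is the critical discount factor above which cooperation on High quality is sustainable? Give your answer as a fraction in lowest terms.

1/4

Under grim trigger the critical discount factor is (T−C)/(T−P) with T = 44, C = 39, P = 24.
δ* = (44−39)/(44−24) = 5/20 = 1/4.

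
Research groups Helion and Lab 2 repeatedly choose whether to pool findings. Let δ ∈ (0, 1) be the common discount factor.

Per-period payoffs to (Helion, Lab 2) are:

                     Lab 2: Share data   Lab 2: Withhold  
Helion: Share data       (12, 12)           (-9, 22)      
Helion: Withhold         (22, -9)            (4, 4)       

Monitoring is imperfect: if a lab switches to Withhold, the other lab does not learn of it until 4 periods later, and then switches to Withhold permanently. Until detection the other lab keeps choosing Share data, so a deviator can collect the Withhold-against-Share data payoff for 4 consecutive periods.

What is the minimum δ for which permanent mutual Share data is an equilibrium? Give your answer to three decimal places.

0.863

Deviating for the 4 undetected periods gains 22−12 = 10 per period over cooperation, then loses 12−4 = 8 per period forever once punishment starts.
Gain: 10(1 + δ + … + δ^3); loss: 8·δ^4/(1−δ).
No profitable deviation ⇔ 10(1−δ^4) ≤ 8·δ^4, i.e. δ^4 ≥ 10/(10+8) = 5/9.
Hence δ ≥ (5/9)^(1/4) ≈ 0.863.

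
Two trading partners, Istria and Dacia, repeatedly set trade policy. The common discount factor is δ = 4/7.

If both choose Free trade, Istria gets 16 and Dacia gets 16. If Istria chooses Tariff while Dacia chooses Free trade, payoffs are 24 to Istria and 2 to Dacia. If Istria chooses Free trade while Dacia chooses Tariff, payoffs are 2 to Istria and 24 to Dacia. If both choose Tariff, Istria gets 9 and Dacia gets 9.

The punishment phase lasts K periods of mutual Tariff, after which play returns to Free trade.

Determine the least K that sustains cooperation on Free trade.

No profitable deviation requires (16−9)(δ+…+δ^K) ≥ 24−16, i.e. δ+…+δ^K ≥ 8/7 ≈ 1.1429.
With δ = 4/7, the partial sums are K=1: 0.5714, K=2: 0.8980, K=3: 1.0845, K=4: 1.1912.
K = 4 is the first length at which the sum reaches 1.1429.

4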